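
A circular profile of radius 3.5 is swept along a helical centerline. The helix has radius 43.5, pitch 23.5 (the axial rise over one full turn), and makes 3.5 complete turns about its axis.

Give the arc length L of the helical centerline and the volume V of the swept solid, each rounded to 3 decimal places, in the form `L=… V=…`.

L=960.144 V=36950.686

2πR = 2π·43.5 = 273.318561
per-turn = √(273.318561² + 23.5²) = √(74703.0357 + 552.25) = √75255.2857 = 274.326969
L = 3.5 × 274.326969 = 960.144390
V = π·3.5² × L = 38.484510 × 960.144390 = 36950.686391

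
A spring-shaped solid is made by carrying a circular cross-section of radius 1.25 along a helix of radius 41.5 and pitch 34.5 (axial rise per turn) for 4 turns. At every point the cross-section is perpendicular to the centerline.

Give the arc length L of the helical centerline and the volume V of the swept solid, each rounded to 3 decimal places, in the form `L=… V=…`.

L=1052.099 V=5164.476

2πR = 2π·41.5 = 260.752190
per-turn = √(260.752190² + 34.5²) = √(67991.7047 + 1190.25) = √69181.9547 = 263.024628
L = 4 × 263.024628 = 1052.098510
V = π·1.25² × L = 4.908739 × 1052.098510 = 5164.476486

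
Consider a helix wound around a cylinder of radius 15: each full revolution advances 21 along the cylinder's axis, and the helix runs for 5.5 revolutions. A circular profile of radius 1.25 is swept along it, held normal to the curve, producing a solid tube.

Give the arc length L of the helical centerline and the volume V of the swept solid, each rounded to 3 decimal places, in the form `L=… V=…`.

L=531.075 V=2606.906

2πR = 2π·15 = 94.247780
per-turn = √(94.247780² + 21²) = √(8882.6440 + 441) = √9323.6440 = 96.559018
L = 5.5 × 96.559018 = 531.074599
V = π·1.25² × L = 4.908739 × 531.074599 = 2606.906342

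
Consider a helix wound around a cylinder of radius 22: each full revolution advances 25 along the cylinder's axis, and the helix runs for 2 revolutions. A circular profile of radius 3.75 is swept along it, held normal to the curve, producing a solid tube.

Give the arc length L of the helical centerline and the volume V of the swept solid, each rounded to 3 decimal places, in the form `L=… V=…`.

2πR = 2π·22 = 138.230077
per-turn = √(138.230077² + 25²) = √(19107.5541 + 625) = √19732.5541 = 140.472610
L = 2 × 140.472610 = 280.945220
V = π·3.75² × L = 44.178647 × 280.945220 = 12411.779601

L=280.945 V=12411.780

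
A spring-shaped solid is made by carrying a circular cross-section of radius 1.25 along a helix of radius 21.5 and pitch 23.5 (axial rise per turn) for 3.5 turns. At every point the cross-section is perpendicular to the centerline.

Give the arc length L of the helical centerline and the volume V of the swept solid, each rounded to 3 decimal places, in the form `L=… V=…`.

2πR = 2π·21.5 = 135.088484
per-turn = √(135.088484² + 23.5²) = √(18248.8985 + 552.25) = √18801.1485 = 137.117280
L = 3.5 × 137.117280 = 479.910481
V = π·1.25² × L = 4.908739 × 479.910481 = 2355.755064

L=479.910 V=2355.755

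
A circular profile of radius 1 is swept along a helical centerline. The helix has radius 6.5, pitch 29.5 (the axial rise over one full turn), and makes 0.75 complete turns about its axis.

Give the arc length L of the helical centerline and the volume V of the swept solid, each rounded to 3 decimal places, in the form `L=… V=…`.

L=37.786 V=118.707

2πR = 2π·6.5 = 40.840704
per-turn = √(40.840704² + 29.5²) = √(1667.9631 + 870.25) = √2538.2131 = 50.380682
L = 0.75 × 50.380682 = 37.785512
V = π·1² × L = 3.141593 × 37.785512 = 118.706686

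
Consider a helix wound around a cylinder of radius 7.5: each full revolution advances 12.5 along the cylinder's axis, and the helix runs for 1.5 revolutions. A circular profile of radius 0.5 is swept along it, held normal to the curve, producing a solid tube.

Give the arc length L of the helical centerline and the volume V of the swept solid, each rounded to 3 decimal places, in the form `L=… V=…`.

L=73.130 V=57.436

2πR = 2π·7.5 = 47.123890
per-turn = √(47.123890² + 12.5²) = √(2220.6610 + 156.25) = √2376.9110 = 48.753574
L = 1.5 × 48.753574 = 73.130361
V = π·0.5² × L = 0.785398 × 73.130361 = 57.436451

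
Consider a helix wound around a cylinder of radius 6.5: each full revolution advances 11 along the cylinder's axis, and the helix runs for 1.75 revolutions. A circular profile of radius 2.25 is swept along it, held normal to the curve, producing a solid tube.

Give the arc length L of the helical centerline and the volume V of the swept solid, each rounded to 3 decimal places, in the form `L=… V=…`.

L=74.018 V=1177.209

2πR = 2π·6.5 = 40.840704
per-turn = √(40.840704² + 11²) = √(1667.9631 + 121) = √1788.9631 = 42.296136
L = 1.75 × 42.296136 = 74.018238
V = π·2.25² × L = 15.904313 × 74.018238 = 1177.209218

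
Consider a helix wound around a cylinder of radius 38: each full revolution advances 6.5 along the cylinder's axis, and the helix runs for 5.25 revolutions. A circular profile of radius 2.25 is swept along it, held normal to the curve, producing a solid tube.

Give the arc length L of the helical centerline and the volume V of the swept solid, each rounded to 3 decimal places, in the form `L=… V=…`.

L=1253.960 V=19943.370

2πR = 2π·38 = 238.761042
per-turn = √(238.761042² + 6.5²) = √(57006.8350 + 42.25) = √57049.0850 = 238.849503
L = 5.25 × 238.849503 = 1253.959890
V = π·2.25² × L = 15.904313 × 1253.959890 = 19943.370341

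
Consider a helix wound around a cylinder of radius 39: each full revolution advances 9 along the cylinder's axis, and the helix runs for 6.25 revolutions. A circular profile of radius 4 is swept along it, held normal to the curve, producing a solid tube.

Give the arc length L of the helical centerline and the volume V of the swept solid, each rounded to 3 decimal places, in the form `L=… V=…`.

L=1532.559 V=77034.820

2πR = 2π·39 = 245.044227
per-turn = √(245.044227² + 9²) = √(60046.6732 + 81) = √60127.6732 = 245.209448
L = 6.25 × 245.209448 = 1532.559047
V = π·4² × L = 50.265482 × 1532.559047 = 77034.819907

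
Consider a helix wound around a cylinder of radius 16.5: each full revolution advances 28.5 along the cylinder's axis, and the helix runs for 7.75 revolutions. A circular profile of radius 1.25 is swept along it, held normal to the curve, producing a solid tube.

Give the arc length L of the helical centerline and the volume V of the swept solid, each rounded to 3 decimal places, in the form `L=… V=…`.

L=833.269 V=4090.300

2πR = 2π·16.5 = 103.672558
per-turn = √(103.672558² + 28.5²) = √(10747.9992 + 812.25) = √11560.2492 = 107.518599
L = 7.75 × 107.518599 = 833.269144
V = π·1.25² × L = 4.908739 × 833.269144 = 4090.300348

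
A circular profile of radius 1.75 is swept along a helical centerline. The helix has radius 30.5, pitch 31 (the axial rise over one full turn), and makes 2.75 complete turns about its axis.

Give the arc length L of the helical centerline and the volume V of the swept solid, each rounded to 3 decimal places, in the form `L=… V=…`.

L=533.853 V=5136.266

2πR = 2π·30.5 = 191.637152
per-turn = √(191.637152² + 31²) = √(36724.7980 + 961) = √37685.7980 = 194.128303
L = 2.75 × 194.128303 = 533.852833
V = π·1.75² × L = 9.621128 × 533.852833 = 5136.266172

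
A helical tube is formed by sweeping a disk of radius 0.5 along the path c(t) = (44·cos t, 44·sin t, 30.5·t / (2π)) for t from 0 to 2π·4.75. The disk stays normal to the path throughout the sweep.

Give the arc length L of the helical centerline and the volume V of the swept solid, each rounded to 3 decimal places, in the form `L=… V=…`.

L=1321.153 V=1037.631

2πR = 2π·44 = 276.460154
per-turn = √(276.460154² + 30.5²) = √(76430.2165 + 930.25) = √77360.4665 = 278.137496
L = 4.75 × 278.137496 = 1321.153104
V = π·0.5² × L = 0.785398 × 1321.153104 = 1037.631222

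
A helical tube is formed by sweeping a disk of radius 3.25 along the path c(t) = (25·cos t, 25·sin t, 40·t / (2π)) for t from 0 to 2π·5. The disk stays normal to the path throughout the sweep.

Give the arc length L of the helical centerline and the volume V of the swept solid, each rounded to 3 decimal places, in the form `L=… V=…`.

2πR = 2π·25 = 157.079633
per-turn = √(157.079633² + 40²) = √(24674.0110 + 1600) = √26274.0110 = 162.092600
L = 5 × 162.092600 = 810.463000
V = π·3.25² × L = 33.183072 × 810.463000 = 26893.652424

L=810.463 V=26893.652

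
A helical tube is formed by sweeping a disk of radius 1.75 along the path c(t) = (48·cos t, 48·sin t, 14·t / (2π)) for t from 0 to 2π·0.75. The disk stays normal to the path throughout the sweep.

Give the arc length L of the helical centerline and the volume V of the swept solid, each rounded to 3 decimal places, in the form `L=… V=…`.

2πR = 2π·48 = 301.592895
per-turn = √(301.592895² + 14²) = √(90958.2742 + 196) = √91154.2742 = 301.917661
L = 0.75 × 301.917661 = 226.438246
V = π·1.75² × L = 9.621128 × 226.438246 = 2178.591235

L=226.438 V=2178.591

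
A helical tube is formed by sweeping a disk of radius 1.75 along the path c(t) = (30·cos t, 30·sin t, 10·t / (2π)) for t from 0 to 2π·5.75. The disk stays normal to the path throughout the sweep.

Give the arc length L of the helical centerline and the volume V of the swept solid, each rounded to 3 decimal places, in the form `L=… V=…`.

2πR = 2π·30 = 188.495559
per-turn = √(188.495559² + 10²) = √(35530.5758 + 100) = √35630.5758 = 188.760631
L = 5.75 × 188.760631 = 1085.373629
V = π·1.75² × L = 9.621128 × 1085.373629 = 10442.518068

L=1085.374 V=10442.518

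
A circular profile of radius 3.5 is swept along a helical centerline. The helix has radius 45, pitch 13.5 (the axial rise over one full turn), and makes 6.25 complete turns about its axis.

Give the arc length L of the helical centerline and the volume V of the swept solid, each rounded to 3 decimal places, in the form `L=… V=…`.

L=1769.159 V=68085.218

2πR = 2π·45 = 282.743339
per-turn = √(282.743339² + 13.5²) = √(79943.7956 + 182.25) = √80126.0456 = 283.065444
L = 6.25 × 283.065444 = 1769.159026
V = π·3.5² × L = 38.484510 × 1769.159026 = 68085.218227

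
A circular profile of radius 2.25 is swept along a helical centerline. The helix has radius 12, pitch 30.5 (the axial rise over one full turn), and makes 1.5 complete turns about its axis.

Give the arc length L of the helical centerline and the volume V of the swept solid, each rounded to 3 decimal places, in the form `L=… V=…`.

L=122.000 V=1940.331

2πR = 2π·12 = 75.398224
per-turn = √(75.398224² + 30.5²) = √(5684.8921 + 930.25) = √6615.1421 = 81.333524
L = 1.5 × 81.333524 = 122.000286
V = π·2.25² × L = 15.904313 × 122.000286 = 1940.330713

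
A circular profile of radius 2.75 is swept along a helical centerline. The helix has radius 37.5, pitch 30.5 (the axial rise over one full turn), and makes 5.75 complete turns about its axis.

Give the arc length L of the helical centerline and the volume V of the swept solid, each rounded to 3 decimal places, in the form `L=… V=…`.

2πR = 2π·37.5 = 235.619449
per-turn = √(235.619449² + 30.5²) = √(55516.5248 + 930.25) = √56446.7748 = 237.585300
L = 5.75 × 237.585300 = 1366.115475
V = π·2.75² × L = 23.758294 × 1366.115475 = 32456.573692

L=1366.115 V=32456.574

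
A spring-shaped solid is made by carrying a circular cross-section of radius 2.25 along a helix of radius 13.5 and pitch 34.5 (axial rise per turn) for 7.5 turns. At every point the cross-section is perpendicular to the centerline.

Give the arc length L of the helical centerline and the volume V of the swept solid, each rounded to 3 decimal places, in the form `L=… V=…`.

2πR = 2π·13.5 = 84.823002
per-turn = √(84.823002² + 34.5²) = √(7194.9416 + 1190.25) = √8385.1916 = 91.570692
L = 7.5 × 91.570692 = 686.780189
V = π·2.25² × L = 15.904313 × 686.780189 = 10922.766956

L=686.780 V=10922.767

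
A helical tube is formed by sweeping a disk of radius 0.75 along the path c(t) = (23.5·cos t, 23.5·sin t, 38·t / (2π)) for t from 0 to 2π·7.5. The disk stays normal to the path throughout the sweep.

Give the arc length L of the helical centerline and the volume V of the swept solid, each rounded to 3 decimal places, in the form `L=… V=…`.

L=1143.497 V=2020.726

2πR = 2π·23.5 = 147.654855
per-turn = √(147.654855² + 38²) = √(21801.9561 + 1444) = √23245.9561 = 152.466246
L = 7.5 × 152.466246 = 1143.496844
V = π·0.75² × L = 1.767146 × 1143.496844 = 2020.725722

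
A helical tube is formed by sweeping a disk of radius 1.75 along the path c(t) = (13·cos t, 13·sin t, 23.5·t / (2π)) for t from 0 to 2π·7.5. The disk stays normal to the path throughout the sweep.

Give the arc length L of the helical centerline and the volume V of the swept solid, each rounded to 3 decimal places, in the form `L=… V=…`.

L=637.460 V=6133.088

2πR = 2π·13 = 81.681409
per-turn = √(81.681409² + 23.5²) = √(6671.8526 + 552.25) = √7224.1026 = 84.994721
L = 7.5 × 84.994721 = 637.460406
V = π·1.75² × L = 9.621128 × 637.460406 = 6133.087848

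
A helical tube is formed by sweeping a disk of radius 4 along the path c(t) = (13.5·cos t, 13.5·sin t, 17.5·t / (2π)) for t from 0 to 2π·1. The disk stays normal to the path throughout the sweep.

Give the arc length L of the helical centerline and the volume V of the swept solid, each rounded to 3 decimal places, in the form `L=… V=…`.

L=86.609 V=4353.464

2πR = 2π·13.5 = 84.823002
per-turn = √(84.823002² + 17.5²) = √(7194.9416 + 306.25) = √7501.1916 = 86.609420
L = 1 × 86.609420 = 86.609420
V = π·4² × L = 50.265482 × 86.609420 = 4353.464275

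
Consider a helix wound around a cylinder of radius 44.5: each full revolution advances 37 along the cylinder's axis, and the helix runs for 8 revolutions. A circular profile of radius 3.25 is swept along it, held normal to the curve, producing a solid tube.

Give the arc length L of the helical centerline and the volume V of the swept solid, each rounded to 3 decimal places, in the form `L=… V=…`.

L=2256.314 V=74871.430

2πR = 2π·44.5 = 279.601746
per-turn = √(279.601746² + 37²) = √(78177.1365 + 1369) = √79546.1365 = 282.039246
L = 8 × 282.039246 = 2256.313971
V = π·3.25² × L = 33.183072 × 2256.313971 = 74871.429848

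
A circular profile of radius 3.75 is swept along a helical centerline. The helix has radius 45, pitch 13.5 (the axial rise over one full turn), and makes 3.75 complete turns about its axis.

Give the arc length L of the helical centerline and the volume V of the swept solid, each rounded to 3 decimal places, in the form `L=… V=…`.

L=1061.495 V=46895.431

2πR = 2π·45 = 282.743339
per-turn = √(282.743339² + 13.5²) = √(79943.7956 + 182.25) = √80126.0456 = 283.065444
L = 3.75 × 283.065444 = 1061.495415
V = π·3.75² × L = 44.178647 × 1061.495415 = 46895.430922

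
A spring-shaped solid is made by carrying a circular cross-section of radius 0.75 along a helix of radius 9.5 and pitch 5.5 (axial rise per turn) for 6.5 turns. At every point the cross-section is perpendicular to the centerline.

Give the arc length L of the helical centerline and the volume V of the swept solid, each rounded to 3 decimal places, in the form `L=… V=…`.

2πR = 2π·9.5 = 59.690260
per-turn = √(59.690260² + 5.5²) = √(3562.9272 + 30.25) = √3593.1772 = 59.943116
L = 6.5 × 59.943116 = 389.630256
V = π·0.75² × L = 1.767146 × 389.630256 = 688.533496

L=389.630 V=688.533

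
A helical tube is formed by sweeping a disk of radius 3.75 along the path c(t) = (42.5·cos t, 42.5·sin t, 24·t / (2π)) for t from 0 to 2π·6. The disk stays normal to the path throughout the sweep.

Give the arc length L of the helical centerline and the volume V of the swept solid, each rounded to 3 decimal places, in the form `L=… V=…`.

2πR = 2π·42.5 = 267.035376
per-turn = √(267.035376² + 24²) = √(71307.8918 + 576) = √71883.8918 = 268.111715
L = 6 × 268.111715 = 1608.670291
V = π·3.75² × L = 44.178647 × 1608.670291 = 71068.876423

L=1608.670 V=71068.876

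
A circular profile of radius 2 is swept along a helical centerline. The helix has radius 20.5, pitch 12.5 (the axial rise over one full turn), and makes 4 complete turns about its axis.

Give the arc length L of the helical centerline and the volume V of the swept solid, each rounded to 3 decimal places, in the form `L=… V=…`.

L=517.642 V=6504.877

2πR = 2π·20.5 = 128.805299
per-turn = √(128.805299² + 12.5²) = √(16590.8050 + 156.25) = √16747.0550 = 129.410413
L = 4 × 129.410413 = 517.641652
V = π·2² × L = 12.566371 × 517.641652 = 6504.876846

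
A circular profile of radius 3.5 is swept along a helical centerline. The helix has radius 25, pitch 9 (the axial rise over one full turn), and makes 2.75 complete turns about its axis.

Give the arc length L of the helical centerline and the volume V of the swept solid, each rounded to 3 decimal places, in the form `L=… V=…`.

L=432.677 V=16651.379

2πR = 2π·25 = 157.079633
per-turn = √(157.079633² + 9²) = √(24674.0110 + 81) = √24755.0110 = 157.337252
L = 2.75 × 157.337252 = 432.677444
V = π·3.5² × L = 38.484510 × 432.677444 = 16651.379430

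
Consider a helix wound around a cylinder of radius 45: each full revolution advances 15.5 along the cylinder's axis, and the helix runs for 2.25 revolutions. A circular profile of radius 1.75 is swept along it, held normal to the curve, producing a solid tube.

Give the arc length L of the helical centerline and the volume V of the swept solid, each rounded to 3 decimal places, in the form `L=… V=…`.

2πR = 2π·45 = 282.743339
per-turn = √(282.743339² + 15.5²) = √(79943.7956 + 240.25) = √80184.0456 = 283.167875
L = 2.25 × 283.167875 = 637.127720
V = π·1.75² × L = 9.621128 × 637.127720 = 6129.887025

L=637.128 V=6129.887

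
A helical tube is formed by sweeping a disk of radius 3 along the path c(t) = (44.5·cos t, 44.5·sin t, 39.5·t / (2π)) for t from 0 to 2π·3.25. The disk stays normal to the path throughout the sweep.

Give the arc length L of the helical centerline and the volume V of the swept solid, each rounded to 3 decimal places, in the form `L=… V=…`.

L=917.729 V=25948.170

2πR = 2π·44.5 = 279.601746
per-turn = √(279.601746² + 39.5²) = √(78177.1365 + 1560.25) = √79737.3865 = 282.378091
L = 3.25 × 282.378091 = 917.728797
V = π·3² × L = 28.274334 × 917.728797 = 25948.170414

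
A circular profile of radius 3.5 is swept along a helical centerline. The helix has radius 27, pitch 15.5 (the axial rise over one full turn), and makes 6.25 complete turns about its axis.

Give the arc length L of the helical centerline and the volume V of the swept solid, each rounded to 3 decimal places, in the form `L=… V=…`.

L=1064.704 V=40974.608

2πR = 2π·27 = 169.646003
per-turn = √(169.646003² + 15.5²) = √(28779.7664 + 240.25) = √29020.0164 = 170.352624
L = 6.25 × 170.352624 = 1064.703899
V = π·3.5² × L = 38.484510 × 1064.703899 = 40974.607844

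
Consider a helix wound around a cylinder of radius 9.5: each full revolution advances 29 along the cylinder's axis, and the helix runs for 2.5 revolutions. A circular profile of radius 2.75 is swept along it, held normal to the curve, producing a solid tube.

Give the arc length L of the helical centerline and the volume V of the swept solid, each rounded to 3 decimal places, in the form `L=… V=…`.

2πR = 2π·9.5 = 59.690260
per-turn = √(59.690260² + 29²) = √(3562.9272 + 841) = √4403.9272 = 66.362092
L = 2.5 × 66.362092 = 165.905229
V = π·2.75² × L = 23.758294 × 165.905229 = 3941.625274

L=165.905 V=3941.625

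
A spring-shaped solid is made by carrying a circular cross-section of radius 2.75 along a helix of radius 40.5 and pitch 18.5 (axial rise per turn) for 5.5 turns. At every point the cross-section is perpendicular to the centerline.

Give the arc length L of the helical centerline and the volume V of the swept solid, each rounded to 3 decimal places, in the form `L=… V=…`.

2πR = 2π·40.5 = 254.469005
per-turn = √(254.469005² + 18.5²) = √(64754.4745 + 342.25) = √65096.7245 = 255.140597
L = 5.5 × 255.140597 = 1403.273286
V = π·2.75² × L = 23.758294 × 1403.273286 = 33339.379914

L=1403.273 V=33339.380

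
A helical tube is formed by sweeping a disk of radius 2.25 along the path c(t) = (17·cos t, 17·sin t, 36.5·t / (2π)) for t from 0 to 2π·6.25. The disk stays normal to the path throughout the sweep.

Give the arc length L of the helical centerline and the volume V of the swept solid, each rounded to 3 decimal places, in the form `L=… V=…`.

L=705.489 V=11220.325

2πR = 2π·17 = 106.814150
per-turn = √(106.814150² + 36.5²) = √(11409.2627 + 1332.25) = √12741.5127 = 112.878309
L = 6.25 × 112.878309 = 705.489432
V = π·2.25² × L = 15.904313 × 705.489432 = 11220.324618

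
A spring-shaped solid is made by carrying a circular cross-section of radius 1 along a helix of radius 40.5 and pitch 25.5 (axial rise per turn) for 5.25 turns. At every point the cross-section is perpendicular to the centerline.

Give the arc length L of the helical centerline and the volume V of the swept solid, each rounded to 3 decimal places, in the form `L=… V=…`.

2πR = 2π·40.5 = 254.469005
per-turn = √(254.469005² + 25.5²) = √(64754.4745 + 650.25) = √65404.7245 = 255.743474
L = 5.25 × 255.743474 = 1342.653238
V = π·1² × L = 3.141593 × 1342.653238 = 4218.069550

L=1342.653 V=4218.070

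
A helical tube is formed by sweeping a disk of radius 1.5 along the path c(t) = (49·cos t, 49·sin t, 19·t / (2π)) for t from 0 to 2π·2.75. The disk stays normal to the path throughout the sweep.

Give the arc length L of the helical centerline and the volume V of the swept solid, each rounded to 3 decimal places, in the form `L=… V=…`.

2πR = 2π·49 = 307.876080
per-turn = √(307.876080² + 19²) = √(94787.6807 + 361) = √95148.6807 = 308.461798
L = 2.75 × 308.461798 = 848.269944
V = π·1.5² × L = 7.068583 × 848.269944 = 5996.066903

L=848.270 V=5996.067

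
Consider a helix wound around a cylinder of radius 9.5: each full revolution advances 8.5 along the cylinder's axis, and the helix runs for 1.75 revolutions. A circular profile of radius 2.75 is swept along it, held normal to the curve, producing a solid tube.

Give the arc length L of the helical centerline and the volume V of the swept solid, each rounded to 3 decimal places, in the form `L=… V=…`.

L=105.512 V=2506.779

2πR = 2π·9.5 = 59.690260
per-turn = √(59.690260² + 8.5²) = √(3562.9272 + 72.25) = √3635.1772 = 60.292431
L = 1.75 × 60.292431 = 105.511754
V = π·2.75² × L = 23.758294 × 105.511754 = 2506.779308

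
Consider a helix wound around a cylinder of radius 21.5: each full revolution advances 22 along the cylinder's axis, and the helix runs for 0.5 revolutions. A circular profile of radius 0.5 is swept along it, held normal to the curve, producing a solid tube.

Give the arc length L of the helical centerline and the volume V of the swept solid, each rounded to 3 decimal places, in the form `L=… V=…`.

2πR = 2π·21.5 = 135.088484
per-turn = √(135.088484² + 22²) = √(18248.8985 + 484) = √18732.8985 = 136.868179
L = 0.5 × 136.868179 = 68.434090
V = π·0.5² × L = 0.785398 × 68.434090 = 53.748008

L=68.434 V=53.748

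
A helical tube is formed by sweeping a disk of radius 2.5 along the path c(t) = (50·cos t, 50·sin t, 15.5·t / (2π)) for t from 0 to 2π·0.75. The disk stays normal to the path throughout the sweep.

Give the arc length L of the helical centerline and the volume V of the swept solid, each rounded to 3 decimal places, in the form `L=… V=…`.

2πR = 2π·50 = 314.159265
per-turn = √(314.159265² + 15.5²) = √(98696.0440 + 240.25) = √98936.2940 = 314.541403
L = 0.75 × 314.541403 = 235.906052
V = π·2.5² × L = 19.634954 × 235.906052 = 4632.004500

L=235.906 V=4632.004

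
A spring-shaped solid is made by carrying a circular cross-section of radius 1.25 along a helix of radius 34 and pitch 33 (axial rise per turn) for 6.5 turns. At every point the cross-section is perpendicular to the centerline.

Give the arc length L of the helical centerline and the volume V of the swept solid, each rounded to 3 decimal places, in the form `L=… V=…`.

2πR = 2π·34 = 213.628300
per-turn = √(213.628300² + 33²) = √(45637.0508 + 1089) = √46726.0508 = 216.162094
L = 6.5 × 216.162094 = 1405.053609
V = π·1.25² × L = 4.908739 × 1405.053609 = 6897.040775

L=1405.054 V=6897.041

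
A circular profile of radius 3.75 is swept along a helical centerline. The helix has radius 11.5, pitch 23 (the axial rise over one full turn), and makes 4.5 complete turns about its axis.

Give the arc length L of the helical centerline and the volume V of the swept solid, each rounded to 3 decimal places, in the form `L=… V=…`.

2πR = 2π·11.5 = 72.256631
per-turn = √(72.256631² + 23²) = √(5221.0207 + 529) = √5750.0207 = 75.828891
L = 4.5 × 75.828891 = 341.230010
V = π·3.75² × L = 44.178647 × 341.230010 = 15075.080054

L=341.230 V=15075.080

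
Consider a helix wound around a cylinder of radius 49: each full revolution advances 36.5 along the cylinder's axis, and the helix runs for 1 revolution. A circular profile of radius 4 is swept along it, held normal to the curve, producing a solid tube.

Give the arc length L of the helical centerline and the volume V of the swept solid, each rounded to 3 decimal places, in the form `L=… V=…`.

L=310.032 V=15583.915

2πR = 2π·49 = 307.876080
per-turn = √(307.876080² + 36.5²) = √(94787.6807 + 1332.25) = √96119.9307 = 310.032145
L = 1 × 310.032145 = 310.032145
V = π·4² × L = 50.265482 × 310.032145 = 15583.915324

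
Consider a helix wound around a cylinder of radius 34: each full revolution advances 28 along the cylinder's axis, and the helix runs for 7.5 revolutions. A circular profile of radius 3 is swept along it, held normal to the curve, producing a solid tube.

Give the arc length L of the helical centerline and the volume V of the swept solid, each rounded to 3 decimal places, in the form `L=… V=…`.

L=1615.916 V=45688.945

2πR = 2π·34 = 213.628300
per-turn = √(213.628300² + 28²) = √(45637.0508 + 784) = √46421.0508 = 215.455450
L = 7.5 × 215.455450 = 1615.915872
V = π·3² × L = 28.274334 × 1615.915872 = 45688.944885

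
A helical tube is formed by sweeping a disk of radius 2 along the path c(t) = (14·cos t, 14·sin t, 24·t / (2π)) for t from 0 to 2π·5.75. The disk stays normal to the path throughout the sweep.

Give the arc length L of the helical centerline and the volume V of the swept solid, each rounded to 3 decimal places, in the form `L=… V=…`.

2πR = 2π·14 = 87.964594
per-turn = √(87.964594² + 24²) = √(7737.7699 + 576) = √8313.7699 = 91.179876
L = 5.75 × 91.179876 = 524.284289
V = π·2² × L = 12.566371 × 524.284289 = 6588.350683

L=524.284 V=6588.351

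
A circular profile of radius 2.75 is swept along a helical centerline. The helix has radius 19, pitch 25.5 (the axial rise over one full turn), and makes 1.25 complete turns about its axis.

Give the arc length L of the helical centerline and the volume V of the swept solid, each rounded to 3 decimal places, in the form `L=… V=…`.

2πR = 2π·19 = 119.380521
per-turn = √(119.380521² + 25.5²) = √(14251.7088 + 650.25) = √14901.9588 = 122.073579
L = 1.25 × 122.073579 = 152.591974
V = π·2.75² × L = 23.758294 × 152.591974 = 3625.325050

L=152.592 V=3625.325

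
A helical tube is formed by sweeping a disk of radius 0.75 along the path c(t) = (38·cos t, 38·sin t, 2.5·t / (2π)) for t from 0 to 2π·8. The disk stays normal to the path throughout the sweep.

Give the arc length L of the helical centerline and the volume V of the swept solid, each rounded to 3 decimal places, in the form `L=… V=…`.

2πR = 2π·38 = 238.761042
per-turn = √(238.761042² + 2.5²) = √(57006.8350 + 6.25) = √57013.0850 = 238.774130
L = 8 × 238.774130 = 1910.193038
V = π·0.75² × L = 1.767146 × 1910.193038 = 3375.589733

L=1910.193 V=3375.590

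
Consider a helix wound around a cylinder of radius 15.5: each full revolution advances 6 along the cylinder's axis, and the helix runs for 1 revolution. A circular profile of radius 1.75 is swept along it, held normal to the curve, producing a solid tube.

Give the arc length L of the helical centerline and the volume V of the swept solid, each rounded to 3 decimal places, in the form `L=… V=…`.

2πR = 2π·15.5 = 97.389372
per-turn = √(97.389372² + 6²) = √(9484.6898 + 36) = √9520.6898 = 97.574022
L = 1 × 97.574022 = 97.574022
V = π·1.75² × L = 9.621128 × 97.574022 = 938.772109

L=97.574 V=938.772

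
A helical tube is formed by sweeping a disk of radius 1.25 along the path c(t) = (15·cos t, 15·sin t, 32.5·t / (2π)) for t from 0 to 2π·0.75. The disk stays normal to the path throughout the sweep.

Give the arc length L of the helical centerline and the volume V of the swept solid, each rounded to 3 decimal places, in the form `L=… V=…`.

L=74.771 V=367.029

2πR = 2π·15 = 94.247780
per-turn = √(94.247780² + 32.5²) = √(8882.6440 + 1056.25) = √9938.8940 = 99.694002
L = 0.75 × 99.694002 = 74.770501
V = π·1.25² × L = 4.908739 × 74.770501 = 367.028840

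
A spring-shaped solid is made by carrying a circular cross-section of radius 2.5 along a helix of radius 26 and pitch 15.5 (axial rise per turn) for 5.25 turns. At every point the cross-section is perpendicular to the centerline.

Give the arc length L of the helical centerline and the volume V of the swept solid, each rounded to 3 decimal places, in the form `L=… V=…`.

L=861.507 V=16915.643

2πR = 2π·26 = 163.362818
per-turn = √(163.362818² + 15.5²) = √(26687.4103 + 240.25) = √26927.6603 = 164.096497
L = 5.25 × 164.096497 = 861.506609
V = π·2.5² × L = 19.634954 × 861.506609 = 16915.642708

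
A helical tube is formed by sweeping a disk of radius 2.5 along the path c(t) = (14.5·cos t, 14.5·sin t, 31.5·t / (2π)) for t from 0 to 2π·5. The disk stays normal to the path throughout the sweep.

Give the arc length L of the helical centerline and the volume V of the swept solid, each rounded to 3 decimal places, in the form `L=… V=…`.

2πR = 2π·14.5 = 91.106187
per-turn = √(91.106187² + 31.5²) = √(8300.3373 + 992.25) = √9292.5873 = 96.398067
L = 5 × 96.398067 = 481.990334
V = π·2.5² × L = 19.634954 × 481.990334 = 9463.858087

L=481.990 V=9463.858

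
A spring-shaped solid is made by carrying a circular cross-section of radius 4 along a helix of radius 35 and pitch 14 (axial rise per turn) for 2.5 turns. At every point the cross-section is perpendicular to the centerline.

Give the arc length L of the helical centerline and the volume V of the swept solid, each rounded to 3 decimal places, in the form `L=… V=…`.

L=550.892 V=27690.836

2πR = 2π·35 = 219.911486
per-turn = √(219.911486² + 14²) = √(48361.0616 + 196) = √48557.0616 = 220.356669
L = 2.5 × 220.356669 = 550.891672
V = π·4² × L = 50.265482 × 550.891672 = 27690.835698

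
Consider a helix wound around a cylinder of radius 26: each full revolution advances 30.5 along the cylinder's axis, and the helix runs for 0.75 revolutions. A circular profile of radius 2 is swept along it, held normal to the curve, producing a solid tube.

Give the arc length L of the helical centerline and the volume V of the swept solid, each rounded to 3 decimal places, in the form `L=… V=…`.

L=124.639 V=1566.263

2πR = 2π·26 = 163.362818
per-turn = √(163.362818² + 30.5²) = √(26687.4103 + 930.25) = √27617.6603 = 166.185620
L = 0.75 × 166.185620 = 124.639215
V = π·2² × L = 12.566371 × 124.639215 = 1566.262569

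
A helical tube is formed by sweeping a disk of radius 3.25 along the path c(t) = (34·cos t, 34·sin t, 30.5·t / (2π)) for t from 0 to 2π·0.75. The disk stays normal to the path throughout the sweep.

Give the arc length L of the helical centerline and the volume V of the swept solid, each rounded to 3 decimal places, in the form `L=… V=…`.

2πR = 2π·34 = 213.628300
per-turn = √(213.628300² + 30.5²) = √(45637.0508 + 930.25) = √46567.3008 = 215.794580
L = 0.75 × 215.794580 = 161.845935
V = π·3.25² × L = 33.183072 × 161.845935 = 5370.545379

L=161.846 V=5370.545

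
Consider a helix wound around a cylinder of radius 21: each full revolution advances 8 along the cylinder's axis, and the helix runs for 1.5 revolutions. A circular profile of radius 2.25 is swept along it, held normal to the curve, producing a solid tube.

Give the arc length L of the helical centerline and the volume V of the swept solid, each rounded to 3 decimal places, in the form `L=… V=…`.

L=198.284 V=3153.567

2πR = 2π·21 = 131.946891
per-turn = √(131.946891² + 8²) = √(17409.9822 + 64) = √17473.9822 = 132.189191
L = 1.5 × 132.189191 = 198.283786
V = π·2.25² × L = 15.904313 × 198.283786 = 3153.567361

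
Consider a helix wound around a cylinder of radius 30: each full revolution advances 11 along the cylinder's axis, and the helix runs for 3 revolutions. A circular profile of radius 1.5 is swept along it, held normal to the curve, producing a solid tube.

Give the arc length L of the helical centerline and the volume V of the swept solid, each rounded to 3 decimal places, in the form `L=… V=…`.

2πR = 2π·30 = 188.495559
per-turn = √(188.495559² + 11²) = √(35530.5758 + 121) = √35651.5758 = 188.816249
L = 3 × 188.816249 = 566.448747
V = π·1.5² × L = 7.068583 × 566.448747 = 4003.990248

L=566.449 V=4003.990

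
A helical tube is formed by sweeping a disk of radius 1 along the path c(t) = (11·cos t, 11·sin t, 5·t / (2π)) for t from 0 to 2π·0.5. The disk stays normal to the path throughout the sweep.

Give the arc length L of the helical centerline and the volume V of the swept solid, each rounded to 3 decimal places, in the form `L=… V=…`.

2πR = 2π·11 = 69.115038
per-turn = √(69.115038² + 5²) = √(4776.8885 + 25) = √4801.8885 = 69.295660
L = 0.5 × 69.295660 = 34.647830
V = π·1² × L = 3.141593 × 34.647830 = 108.849369

L=34.648 V=108.849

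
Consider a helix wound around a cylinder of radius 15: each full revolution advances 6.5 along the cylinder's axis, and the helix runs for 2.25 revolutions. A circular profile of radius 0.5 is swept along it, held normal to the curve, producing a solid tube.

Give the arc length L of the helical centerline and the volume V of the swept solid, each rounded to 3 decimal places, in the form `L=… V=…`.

2πR = 2π·15 = 94.247780
per-turn = √(94.247780² + 6.5²) = √(8882.6440 + 42.25) = √8924.8940 = 94.471657
L = 2.25 × 94.471657 = 212.561228
V = π·0.5² × L = 0.785398 × 212.561228 = 166.945198

L=212.561 V=166.945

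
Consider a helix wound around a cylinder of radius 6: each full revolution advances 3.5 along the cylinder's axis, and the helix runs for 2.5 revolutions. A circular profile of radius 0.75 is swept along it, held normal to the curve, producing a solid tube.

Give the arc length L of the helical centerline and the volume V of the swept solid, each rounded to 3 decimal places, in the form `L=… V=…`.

L=94.653 V=167.266

2πR = 2π·6 = 37.699112
per-turn = √(37.699112² + 3.5²) = √(1421.2230 + 12.25) = √1433.4730 = 37.861234
L = 2.5 × 37.861234 = 94.653085
V = π·0.75² × L = 1.767146 × 94.653085 = 167.265808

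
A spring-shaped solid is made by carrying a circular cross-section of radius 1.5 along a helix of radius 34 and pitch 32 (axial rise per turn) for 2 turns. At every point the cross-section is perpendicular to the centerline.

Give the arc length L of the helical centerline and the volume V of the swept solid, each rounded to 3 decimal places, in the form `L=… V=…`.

L=432.023 V=3053.793

2πR = 2π·34 = 213.628300
per-turn = √(213.628300² + 32²) = √(45637.0508 + 1024) = √46661.0508 = 216.011691
L = 2 × 216.011691 = 432.023382
V = π·1.5² × L = 7.068583 × 432.023382 = 3053.793340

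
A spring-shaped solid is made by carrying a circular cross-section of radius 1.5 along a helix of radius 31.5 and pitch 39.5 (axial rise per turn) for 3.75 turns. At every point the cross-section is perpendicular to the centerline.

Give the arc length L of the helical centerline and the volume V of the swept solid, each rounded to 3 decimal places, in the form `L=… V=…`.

2πR = 2π·31.5 = 197.920337
per-turn = √(197.920337² + 39.5²) = √(39172.4599 + 1560.25) = √40732.7099 = 201.823462
L = 3.75 × 201.823462 = 756.837983
V = π·1.5² × L = 7.068583 × 756.837983 = 5349.772457

L=756.838 V=5349.772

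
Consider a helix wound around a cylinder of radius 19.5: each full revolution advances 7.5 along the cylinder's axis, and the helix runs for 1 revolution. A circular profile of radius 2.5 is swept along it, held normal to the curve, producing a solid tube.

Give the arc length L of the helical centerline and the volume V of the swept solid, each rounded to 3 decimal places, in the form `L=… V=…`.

2πR = 2π·19.5 = 122.522113
per-turn = √(122.522113² + 7.5²) = √(15011.6683 + 56.25) = √15067.9183 = 122.751449
L = 1 × 122.751449 = 122.751449
V = π·2.5² × L = 19.634954 × 122.751449 = 2410.219070

L=122.751 V=2410.219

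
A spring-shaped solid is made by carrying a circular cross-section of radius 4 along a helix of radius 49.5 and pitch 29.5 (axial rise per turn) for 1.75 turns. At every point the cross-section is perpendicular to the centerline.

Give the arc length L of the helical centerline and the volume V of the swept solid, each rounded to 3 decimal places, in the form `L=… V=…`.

2πR = 2π·49.5 = 311.017673
per-turn = √(311.017673² + 29.5²) = √(96731.9927 + 870.25) = √97602.2427 = 312.413576
L = 1.75 × 312.413576 = 546.723759
V = π·4² × L = 50.265482 × 546.723759 = 27481.333504

L=546.724 V=27481.334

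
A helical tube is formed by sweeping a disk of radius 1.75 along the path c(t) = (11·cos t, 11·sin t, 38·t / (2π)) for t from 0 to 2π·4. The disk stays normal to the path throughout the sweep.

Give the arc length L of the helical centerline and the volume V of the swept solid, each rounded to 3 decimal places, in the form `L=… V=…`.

L=315.490 V=3035.374

2πR = 2π·11 = 69.115038
per-turn = √(69.115038² + 38²) = √(4776.8885 + 1444) = √6220.8885 = 78.872610
L = 4 × 78.872610 = 315.490438
V = π·1.75² × L = 9.621128 × 315.490438 = 3035.373730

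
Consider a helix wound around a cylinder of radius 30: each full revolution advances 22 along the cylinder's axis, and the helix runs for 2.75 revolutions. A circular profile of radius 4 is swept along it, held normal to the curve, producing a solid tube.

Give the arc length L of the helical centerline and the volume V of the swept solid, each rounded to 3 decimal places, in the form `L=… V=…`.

2πR = 2π·30 = 188.495559
per-turn = √(188.495559² + 22²) = √(35530.5758 + 484) = √36014.5758 = 189.775066
L = 2.75 × 189.775066 = 521.881433
V = π·4² × L = 50.265482 × 521.881433 = 26232.622001

L=521.881 V=26232.622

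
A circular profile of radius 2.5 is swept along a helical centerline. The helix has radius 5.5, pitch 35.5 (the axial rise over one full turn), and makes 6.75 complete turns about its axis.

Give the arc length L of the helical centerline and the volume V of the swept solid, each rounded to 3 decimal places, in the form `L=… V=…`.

L=334.413 V=6566.179

2πR = 2π·5.5 = 34.557519
per-turn = √(34.557519² + 35.5²) = √(1194.2221 + 1260.25) = √2454.4721 = 49.542629
L = 6.75 × 49.542629 = 334.412749
V = π·2.5² × L = 19.634954 × 334.412749 = 6566.178967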